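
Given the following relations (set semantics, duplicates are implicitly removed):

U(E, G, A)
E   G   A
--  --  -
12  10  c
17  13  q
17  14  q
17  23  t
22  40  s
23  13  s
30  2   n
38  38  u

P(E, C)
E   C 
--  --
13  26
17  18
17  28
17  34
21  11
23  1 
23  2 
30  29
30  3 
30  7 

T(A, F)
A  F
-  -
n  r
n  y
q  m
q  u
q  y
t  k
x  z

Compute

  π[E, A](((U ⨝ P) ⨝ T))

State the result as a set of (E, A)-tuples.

Joining U and P on E yields {(17, 13, q, 18), (17, 13, q, 28), (17, 13, q, 34), (17, 14, q, 18), (17, 14, q, 28), (17, 14, q, 34), (17, 23, t, 18), (17, 23, t, 28), (17, 23, t, 34), (23, 13, s, 1), (23, 13, s, 2), (30, 2, n, 29), (30, 2, n, 3), (30, 2, n, 7)}.
Joining (U ⨝ P) and T on A yields {(17, 13, q, 18, m), (17, 13, q, 18, u), (17, 13, q, 18, y), (17, 13, q, 28, m), (17, 13, q, 28, u), (17, 13, q, 28, y), (17, 13, q, 34, m), (17, 13, q, 34, u), (17, 13, q, 34, y), (17, 14, q, 18, m), (17, 14, q, 18, u), (17, 14, q, 18, y), (17, 14, q, 28, m), (17, 14, q, 28, u), (17, 14, q, 28, y), (17, 14, q, 34, m), (17, 14, q, 34, u), (17, 14, q, 34, y), (17, 23, t, 18, k), (17, 23, t, 28, k), (17, 23, t, 34, k), (30, 2, n, 29, r), (30, 2, n, 29, y), (30, 2, n, 3, r), (30, 2, n, 3, y), (30, 2, n, 7, r), (30, 2, n, 7, y)}.
π_{E, A} gives {(17, q), (17, t), (30, n)} (24 duplicate(s) eliminated).

{(17, q), (17, t), (30, n)}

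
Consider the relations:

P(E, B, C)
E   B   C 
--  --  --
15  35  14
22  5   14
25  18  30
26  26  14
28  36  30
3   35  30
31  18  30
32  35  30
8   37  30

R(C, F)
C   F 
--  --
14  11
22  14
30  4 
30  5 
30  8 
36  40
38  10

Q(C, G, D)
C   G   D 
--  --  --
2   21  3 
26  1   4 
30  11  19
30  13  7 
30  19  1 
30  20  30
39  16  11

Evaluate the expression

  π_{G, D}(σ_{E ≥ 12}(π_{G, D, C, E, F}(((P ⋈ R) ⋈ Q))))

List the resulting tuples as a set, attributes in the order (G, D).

{(11, 19), (13, 7), (19, 1), (20, 30)}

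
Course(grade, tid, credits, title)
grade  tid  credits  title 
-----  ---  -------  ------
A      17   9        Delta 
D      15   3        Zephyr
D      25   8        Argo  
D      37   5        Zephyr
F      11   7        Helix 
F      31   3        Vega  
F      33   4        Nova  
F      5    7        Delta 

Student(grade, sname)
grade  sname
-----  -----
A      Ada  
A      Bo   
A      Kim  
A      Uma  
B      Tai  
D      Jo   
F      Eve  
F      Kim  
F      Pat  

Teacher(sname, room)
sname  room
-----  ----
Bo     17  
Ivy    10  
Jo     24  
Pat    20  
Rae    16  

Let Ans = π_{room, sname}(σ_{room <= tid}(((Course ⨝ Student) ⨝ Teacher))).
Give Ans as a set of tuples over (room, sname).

Joining Course and Student on grade yields {(A, 17, 9, Delta, Ada), (A, 17, 9, Delta, Bo), (A, 17, 9, Delta, Kim), (A, 17, 9, Delta, Uma), (D, 15, 3, Zephyr, Jo), (D, 25, 8, Argo, Jo), (D, 37, 5, Zephyr, Jo), (F, 11, 7, Helix, Eve), (F, 11, 7, Helix, Kim), (F, 11, 7, Helix, Pat), (F, 31, 3, Vega, Eve), (F, 31, 3, Vega, Kim), (F, 31, 3, Vega, Pat), (F, 33, 4, Nova, Eve), (F, 33, 4, Nova, Kim), (F, 33, 4, Nova, Pat), (F, 5, 7, Delta, Eve), (F, 5, 7, Delta, Kim), (F, 5, 7, Delta, Pat)}.
Joining (Course ⨝ Student) and Teacher on sname yields {(A, 17, 9, Delta, Bo, 17), (D, 15, 3, Zephyr, Jo, 24), (D, 25, 8, Argo, Jo, 24), (D, 37, 5, Zephyr, Jo, 24), (F, 11, 7, Helix, Pat, 20), (F, 31, 3, Vega, Pat, 20), (F, 33, 4, Nova, Pat, 20), (F, 5, 7, Delta, Pat, 20)}.
Apply σ_{room <= tid}; surviving tuples: {(A, 17, 9, Delta, Bo, 17), (D, 25, 8, Argo, Jo, 24), (D, 37, 5, Zephyr, Jo, 24), (F, 31, 3, Vega, Pat, 20), (F, 33, 4, Nova, Pat, 20)}
Keep only column(s) room, sname (2 duplicate(s) eliminated): {(17, Bo), (20, Pat), (24, Jo)}

{(17, Bo), (20, Pat), (24, Jo)}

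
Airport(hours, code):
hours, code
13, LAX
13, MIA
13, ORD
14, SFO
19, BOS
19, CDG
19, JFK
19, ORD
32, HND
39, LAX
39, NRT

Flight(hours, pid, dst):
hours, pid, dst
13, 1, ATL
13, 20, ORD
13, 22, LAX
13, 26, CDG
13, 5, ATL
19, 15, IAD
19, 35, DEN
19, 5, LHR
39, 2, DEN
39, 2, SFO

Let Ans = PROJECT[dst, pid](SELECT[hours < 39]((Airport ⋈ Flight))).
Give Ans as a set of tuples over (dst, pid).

{(ATL, 1), (ATL, 5), (CDG, 26), (DEN, 35), (IAD, 15), (LAX, 22), (LHR, 5), (ORD, 20)}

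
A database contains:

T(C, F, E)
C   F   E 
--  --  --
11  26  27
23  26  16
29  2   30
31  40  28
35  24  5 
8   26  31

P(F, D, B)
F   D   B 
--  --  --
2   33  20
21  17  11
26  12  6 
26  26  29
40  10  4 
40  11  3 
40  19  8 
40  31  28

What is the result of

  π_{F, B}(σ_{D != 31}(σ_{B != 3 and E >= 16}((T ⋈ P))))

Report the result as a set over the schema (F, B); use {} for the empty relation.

T ⋈ P (natural join on F): {(11, 26, 27, 12, 6), (11, 26, 27, 26, 29), (23, 26, 16, 12, 6), (23, 26, 16, 26, 29), (29, 2, 30, 33, 20), (31, 40, 28, 10, 4), (31, 40, 28, 11, 3), (31, 40, 28, 19, 8), (31, 40, 28, 31, 28), (8, 26, 31, 12, 6), (8, 26, 31, 26, 29)}
Selection B != 3 and E >= 16: {(11, 26, 27, 12, 6), (11, 26, 27, 26, 29), (23, 26, 16, 12, 6), (23, 26, 16, 26, 29), (29, 2, 30, 33, 20), (31, 40, 28, 10, 4), (31, 40, 28, 19, 8), (31, 40, 28, 31, 28), (8, 26, 31, 12, 6), (8, 26, 31, 26, 29)}
Selection D != 31: {(11, 26, 27, 12, 6), (11, 26, 27, 26, 29), (23, 26, 16, 12, 6), (23, 26, 16, 26, 29), (29, 2, 30, 33, 20), (31, 40, 28, 10, 4), (31, 40, 28, 19, 8), (8, 26, 31, 12, 6), (8, 26, 31, 26, 29)}
π_{F, B} gives {(2, 20), (26, 29), (26, 6), (40, 4), (40, 8)} (4 duplicate(s) eliminated).

{(2, 20), (26, 29), (26, 6), (40, 4), (40, 8)}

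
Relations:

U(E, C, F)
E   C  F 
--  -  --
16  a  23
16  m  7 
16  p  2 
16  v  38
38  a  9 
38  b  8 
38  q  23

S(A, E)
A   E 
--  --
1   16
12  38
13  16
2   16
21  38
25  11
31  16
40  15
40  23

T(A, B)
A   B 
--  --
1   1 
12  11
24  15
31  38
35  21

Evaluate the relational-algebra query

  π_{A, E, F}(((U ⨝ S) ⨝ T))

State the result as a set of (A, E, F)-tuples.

{(1, 16, 2), (1, 16, 23), (1, 16, 38), (1, 16, 7), (12, 38, 23), (12, 38, 8), (12, 38, 9), (31, 16, 2), (31, 16, 23), (31, 16, 38), (31, 16, 7)}

Joining U and S on E yields {(16, a, 23, 1), (16, a, 23, 13), (16, a, 23, 2), (16, a, 23, 31), (16, m, 7, 1), (16, m, 7, 13), (16, m, 7, 2), (16, m, 7, 31), (16, p, 2, 1), (16, p, 2, 13), (16, p, 2, 2), (16, p, 2, 31), (16, v, 38, 1), (16, v, 38, 13), (16, v, 38, 2), (16, v, 38, 31), (38, a, 9, 12), (38, a, 9, 21), (38, b, 8, 12), (38, b, 8, 21), (38, q, 23, 12), (38, q, 23, 21)}.
Joining (U ⨝ S) and T on A yields {(16, a, 23, 1, 1), (16, a, 23, 31, 38), (16, m, 7, 1, 1), (16, m, 7, 31, 38), (16, p, 2, 1, 1), (16, p, 2, 31, 38), (16, v, 38, 1, 1), (16, v, 38, 31, 38), (38, a, 9, 12, 11), (38, b, 8, 12, 11), (38, q, 23, 12, 11)}.
Projecting to A, E, F: {(1, 16, 2), (1, 16, 23), (1, 16, 38), (1, 16, 7), (12, 38, 23), (12, 38, 8), (12, 38, 9), (31, 16, 2), (31, 16, 23), (31, 16, 38), (31, 16, 7)}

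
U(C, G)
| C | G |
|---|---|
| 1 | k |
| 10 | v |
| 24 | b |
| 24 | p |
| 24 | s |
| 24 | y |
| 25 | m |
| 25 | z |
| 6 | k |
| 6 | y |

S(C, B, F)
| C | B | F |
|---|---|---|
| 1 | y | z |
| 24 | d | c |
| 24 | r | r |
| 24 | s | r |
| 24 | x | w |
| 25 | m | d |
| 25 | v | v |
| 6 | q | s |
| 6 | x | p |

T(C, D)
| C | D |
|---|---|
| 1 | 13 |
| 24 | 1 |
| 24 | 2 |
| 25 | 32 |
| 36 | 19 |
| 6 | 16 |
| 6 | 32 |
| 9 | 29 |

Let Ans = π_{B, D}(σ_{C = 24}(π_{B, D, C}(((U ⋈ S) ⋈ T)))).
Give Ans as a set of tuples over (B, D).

Joining U and S on C yields {(1, k, y, z), (24, b, d, c), (24, b, r, r), (24, b, s, r), (24, b, x, w), (24, p, d, c), (24, p, r, r), (24, p, s, r), (24, p, x, w), (24, s, d, c), (24, s, r, r), (24, s, s, r), (24, s, x, w), (24, y, d, c), (24, y, r, r), (24, y, s, r), (24, y, x, w), (25, m, m, d), (25, m, v, v), (25, z, m, d), (25, z, v, v), (6, k, q, s), (6, k, x, p), (6, y, q, s), (6, y, x, p)}.
Joining (U ⋈ S) and T on C yields {(1, k, y, z, 13), (24, b, d, c, 1), (24, b, d, c, 2), (24, b, r, r, 1), (24, b, r, r, 2), (24, b, s, r, 1), (24, b, s, r, 2), (24, b, x, w, 1), (24, b, x, w, 2), (24, p, d, c, 1), (24, p, d, c, 2), (24, p, r, r, 1), (24, p, r, r, 2), (24, p, s, r, 1), (24, p, s, r, 2), (24, p, x, w, 1), (24, p, x, w, 2), (24, s, d, c, 1), (24, s, d, c, 2), (24, s, r, r, 1), (24, s, r, r, 2), (24, s, s, r, 1), (24, s, s, r, 2), (24, s, x, w, 1), (24, s, x, w, 2), (24, y, d, c, 1), (24, y, d, c, 2), (24, y, r, r, 1), (24, y, r, r, 2), (24, y, s, r, 1), (24, y, s, r, 2), (24, y, x, w, 1), (24, y, x, w, 2), (25, m, m, d, 32), (25, m, v, v, 32), (25, z, m, d, 32), (25, z, v, v, 32), (6, k, q, s, 16), (6, k, q, s, 32), (6, k, x, p, 16), (6, k, x, p, 32), (6, y, q, s, 16), (6, y, q, s, 32), (6, y, x, p, 16), (6, y, x, p, 32)}.
Keep only column(s) B, D, C (30 duplicate(s) eliminated): {(d, 1, 24), (d, 2, 24), (m, 32, 25), (q, 16, 6), (q, 32, 6), (r, 1, 24), (r, 2, 24), (s, 1, 24), (s, 2, 24), (v, 32, 25), (x, 1, 24), (x, 16, 6), (x, 2, 24), (x, 32, 6), (y, 13, 1)}
Apply σ_{C = 24}; surviving tuples: {(d, 1, 24), (d, 2, 24), (r, 1, 24), (r, 2, 24), (s, 1, 24), (s, 2, 24), (x, 1, 24), (x, 2, 24)}
Keep only column(s) B, D: {(d, 1), (d, 2), (r, 1), (r, 2), (s, 1), (s, 2), (x, 1), (x, 2)}

{(d, 1), (d, 2), (r, 1), (r, 2), (s, 1), (s, 2), (x, 1), (x, 2)}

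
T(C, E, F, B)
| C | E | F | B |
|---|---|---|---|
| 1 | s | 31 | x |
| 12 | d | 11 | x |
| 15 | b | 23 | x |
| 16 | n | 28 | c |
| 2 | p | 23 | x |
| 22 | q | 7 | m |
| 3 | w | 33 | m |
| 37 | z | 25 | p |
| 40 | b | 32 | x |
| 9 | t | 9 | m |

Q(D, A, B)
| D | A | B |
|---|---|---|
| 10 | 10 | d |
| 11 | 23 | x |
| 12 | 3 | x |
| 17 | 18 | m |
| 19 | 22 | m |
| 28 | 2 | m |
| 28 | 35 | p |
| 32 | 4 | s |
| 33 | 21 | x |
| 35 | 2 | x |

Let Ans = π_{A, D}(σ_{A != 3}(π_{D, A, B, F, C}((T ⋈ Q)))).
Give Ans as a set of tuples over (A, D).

{(18, 17), (2, 28), (2, 35), (21, 33), (22, 19), (23, 11), (35, 28)}

Natural join on B: {(1, s, 31, x, 11, 23), (1, s, 31, x, 12, 3), (1, s, 31, x, 33, 21), (1, s, 31, x, 35, 2), (12, d, 11, x, 11, 23), (12, d, 11, x, 12, 3), (12, d, 11, x, 33, 21), (12, d, 11, x, 35, 2), (15, b, 23, x, 11, 23), (15, b, 23, x, 12, 3), (15, b, 23, x, 33, 21), (15, b, 23, x, 35, 2), (2, p, 23, x, 11, 23), (2, p, 23, x, 12, 3), (2, p, 23, x, 33, 21), (2, p, 23, x, 35, 2), (22, q, 7, m, 17, 18), (22, q, 7, m, 19, 22), (22, q, 7, m, 28, 2), (3, w, 33, m, 17, 18), (3, w, 33, m, 19, 22), (3, w, 33, m, 28, 2), (37, z, 25, p, 28, 35), (40, b, 32, x, 11, 23), (40, b, 32, x, 12, 3), (40, b, 32, x, 33, 21), (40, b, 32, x, 35, 2), (9, t, 9, m, 17, 18), (9, t, 9, m, 19, 22), (9, t, 9, m, 28, 2)}
π_{D, A, B, F, C} gives {(11, 23, x, 11, 12), (11, 23, x, 23, 15), (11, 23, x, 23, 2), (11, 23, x, 31, 1), (11, 23, x, 32, 40), (12, 3, x, 11, 12), (12, 3, x, 23, 15), (12, 3, x, 23, 2), (12, 3, x, 31, 1), (12, 3, x, 32, 40), (17, 18, m, 33, 3), (17, 18, m, 7, 22), (17, 18, m, 9, 9), (19, 22, m, 33, 3), (19, 22, m, 7, 22), (19, 22, m, 9, 9), (28, 2, m, 33, 3), (28, 2, m, 7, 22), (28, 2, m, 9, 9), (28, 35, p, 25, 37), (33, 21, x, 11, 12), (33, 21, x, 23, 15), (33, 21, x, 23, 2), (33, 21, x, 31, 1), (33, 21, x, 32, 40), (35, 2, x, 11, 12), (35, 2, x, 23, 15), (35, 2, x, 23, 2), (35, 2, x, 31, 1), (35, 2, x, 32, 40)}.
Apply σ_{A != 3}; surviving tuples: {(11, 23, x, 11, 12), (11, 23, x, 23, 15), (11, 23, x, 23, 2), (11, 23, x, 31, 1), (11, 23, x, 32, 40), (17, 18, m, 33, 3), (17, 18, m, 7, 22), (17, 18, m, 9, 9), (19, 22, m, 33, 3), (19, 22, m, 7, 22), (19, 22, m, 9, 9), (28, 2, m, 33, 3), (28, 2, m, 7, 22), (28, 2, m, 9, 9), (28, 35, p, 25, 37), (33, 21, x, 11, 12), (33, 21, x, 23, 15), (33, 21, x, 23, 2), (33, 21, x, 31, 1), (33, 21, x, 32, 40), (35, 2, x, 11, 12), (35, 2, x, 23, 15), (35, 2, x, 23, 2), (35, 2, x, 31, 1), (35, 2, x, 32, 40)}
π_{A, D} gives {(18, 17), (2, 28), (2, 35), (21, 33), (22, 19), (23, 11), (35, 28)} (18 duplicate(s) eliminated).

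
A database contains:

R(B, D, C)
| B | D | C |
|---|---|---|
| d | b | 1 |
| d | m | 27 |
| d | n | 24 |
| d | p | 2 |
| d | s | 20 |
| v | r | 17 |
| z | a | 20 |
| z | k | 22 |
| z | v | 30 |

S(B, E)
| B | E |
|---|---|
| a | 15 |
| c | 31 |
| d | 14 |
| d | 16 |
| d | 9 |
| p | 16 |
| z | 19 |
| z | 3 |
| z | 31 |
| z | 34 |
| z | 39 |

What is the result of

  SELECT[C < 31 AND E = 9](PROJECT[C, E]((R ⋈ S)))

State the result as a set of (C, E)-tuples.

{(1, 9), (2, 9), (20, 9), (24, 9), (27, 9)}

Natural join on B: {(d, b, 1, 14), (d, b, 1, 16), (d, b, 1, 9), (d, m, 27, 14), (d, m, 27, 16), (d, m, 27, 9), (d, n, 24, 14), (d, n, 24, 16), (d, n, 24, 9), (d, p, 2, 14), (d, p, 2, 16), (d, p, 2, 9), (d, s, 20, 14), (d, s, 20, 16), (d, s, 20, 9), (z, a, 20, 19), (z, a, 20, 3), (z, a, 20, 31), (z, a, 20, 34), (z, a, 20, 39), (z, k, 22, 19), (z, k, 22, 3), (z, k, 22, 31), (z, k, 22, 34), (z, k, 22, 39), (z, v, 30, 19), (z, v, 30, 3), (z, v, 30, 31), (z, v, 30, 34), (z, v, 30, 39)}
π[C, E]: project onto (C, E) → {(1, 14), (1, 16), (1, 9), (2, 14), (2, 16), (2, 9), (20, 14), (20, 16), (20, 19), (20, 3), (20, 31), (20, 34), (20, 39), (20, 9), (22, 19), (22, 3), (22, 31), (22, 34), (22, 39), (24, 14), (24, 16), (24, 9), (27, 14), (27, 16), (27, 9), (30, 19), (30, 3), (30, 31), (30, 34), (30, 39)}
σ[C < 31 AND E = 9]: keep tuples satisfying C < 31 AND E = 9 → {(1, 9), (2, 9), (20, 9), (24, 9), (27, 9)}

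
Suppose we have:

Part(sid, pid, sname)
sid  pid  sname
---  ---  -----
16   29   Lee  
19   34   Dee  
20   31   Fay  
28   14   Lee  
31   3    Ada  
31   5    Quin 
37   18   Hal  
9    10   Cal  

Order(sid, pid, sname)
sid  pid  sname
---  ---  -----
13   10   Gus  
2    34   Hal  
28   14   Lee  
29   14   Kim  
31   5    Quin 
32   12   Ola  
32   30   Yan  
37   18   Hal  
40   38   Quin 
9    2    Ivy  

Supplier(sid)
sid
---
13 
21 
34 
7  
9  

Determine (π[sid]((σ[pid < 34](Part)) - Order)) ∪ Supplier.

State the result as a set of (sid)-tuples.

{13, 16, 20, 21, 31, 34, 7, 9}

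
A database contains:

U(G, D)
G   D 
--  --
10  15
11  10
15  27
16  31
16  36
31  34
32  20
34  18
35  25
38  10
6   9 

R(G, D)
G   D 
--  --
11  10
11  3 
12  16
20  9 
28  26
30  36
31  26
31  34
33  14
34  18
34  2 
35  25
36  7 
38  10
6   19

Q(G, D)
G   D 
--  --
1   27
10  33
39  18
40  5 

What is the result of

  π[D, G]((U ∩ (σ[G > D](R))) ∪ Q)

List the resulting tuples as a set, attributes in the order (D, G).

Apply σ_{G > D}; surviving tuples: {(11, 10), (11, 3), (20, 9), (28, 26), (31, 26), (33, 14), (34, 18), (34, 2), (35, 25), (36, 7), (38, 10)}
Intersection: {(10, 15), (11, 10), (15, 27), (16, 31), (16, 36), (31, 34), (32, 20), (34, 18), (35, 25), (38, 10), (6, 9)} with {(11, 10), (11, 3), (20, 9), (28, 26), (31, 26), (33, 14), (34, 18), (34, 2), (35, 25), (36, 7), (38, 10)} → {(11, 10), (34, 18), (35, 25), (38, 10)}
Union: {(11, 10), (34, 18), (35, 25), (38, 10)} with {(1, 27), (10, 33), (39, 18), (40, 5)} → {(1, 27), (10, 33), (11, 10), (34, 18), (35, 25), (38, 10), (39, 18), (40, 5)}
Projecting to D, G: {(10, 11), (10, 38), (18, 34), (18, 39), (25, 35), (27, 1), (33, 10), (5, 40)}

{(10, 11), (10, 38), (18, 34), (18, 39), (25, 35), (27, 1), (33, 10), (5, 40)}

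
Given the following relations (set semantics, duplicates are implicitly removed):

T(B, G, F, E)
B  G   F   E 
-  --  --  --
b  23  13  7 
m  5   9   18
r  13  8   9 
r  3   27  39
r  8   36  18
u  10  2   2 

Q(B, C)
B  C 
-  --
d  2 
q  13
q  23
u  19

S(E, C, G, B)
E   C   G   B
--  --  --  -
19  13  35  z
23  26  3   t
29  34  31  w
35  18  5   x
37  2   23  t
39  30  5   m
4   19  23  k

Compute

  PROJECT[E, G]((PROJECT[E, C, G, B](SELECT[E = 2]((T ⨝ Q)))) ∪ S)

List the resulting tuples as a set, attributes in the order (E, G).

{(19, 35), (2, 10), (23, 3), (29, 31), (35, 5), (37, 23), (39, 5), (4, 23)}

Joining T and Q on B yields {(u, 10, 2, 2, 19)}.
Filtering on E = 2 leaves {(u, 10, 2, 2, 19)}.
Keep only column(s) E, C, G, B: {(2, 19, 10, u)}
Union: {(2, 19, 10, u)} with {(19, 13, 35, z), (23, 26, 3, t), (29, 34, 31, w), (35, 18, 5, x), (37, 2, 23, t), (39, 30, 5, m), (4, 19, 23, k)} → {(19, 13, 35, z), (2, 19, 10, u), (23, 26, 3, t), (29, 34, 31, w), (35, 18, 5, x), (37, 2, 23, t), (39, 30, 5, m), (4, 19, 23, k)}
Keep only column(s) E, G: {(19, 35), (2, 10), (23, 3), (29, 31), (35, 5), (37, 23), (39, 5), (4, 23)}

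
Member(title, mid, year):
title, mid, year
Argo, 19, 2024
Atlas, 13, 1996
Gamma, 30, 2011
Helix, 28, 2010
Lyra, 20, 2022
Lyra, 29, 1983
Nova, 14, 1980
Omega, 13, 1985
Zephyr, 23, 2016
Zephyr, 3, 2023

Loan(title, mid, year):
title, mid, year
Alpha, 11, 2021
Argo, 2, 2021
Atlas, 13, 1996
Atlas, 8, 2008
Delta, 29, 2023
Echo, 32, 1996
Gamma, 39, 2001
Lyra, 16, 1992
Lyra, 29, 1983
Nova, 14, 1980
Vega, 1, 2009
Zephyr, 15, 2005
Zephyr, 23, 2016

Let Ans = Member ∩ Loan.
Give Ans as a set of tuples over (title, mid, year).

{(Atlas, 13, 1996), (Lyra, 29, 1983), (Nova, 14, 1980), (Zephyr, 23, 2016)}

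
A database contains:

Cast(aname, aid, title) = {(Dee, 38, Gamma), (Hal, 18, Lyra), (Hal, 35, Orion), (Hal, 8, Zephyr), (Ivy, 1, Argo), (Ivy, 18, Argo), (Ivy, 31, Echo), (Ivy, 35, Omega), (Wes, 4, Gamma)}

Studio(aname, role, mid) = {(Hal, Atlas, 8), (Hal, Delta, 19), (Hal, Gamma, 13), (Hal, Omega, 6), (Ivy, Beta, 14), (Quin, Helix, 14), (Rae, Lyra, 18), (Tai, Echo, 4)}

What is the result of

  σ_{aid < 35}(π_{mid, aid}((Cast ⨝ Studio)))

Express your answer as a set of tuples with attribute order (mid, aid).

{(13, 18), (13, 8), (14, 1), (14, 18), (14, 31), (19, 18), (19, 8), (6, 18), (6, 8), (8, 18), (8, 8)}

Cast ⋈ Studio (natural join on aname): {(Hal, 18, Lyra, Atlas, 8), (Hal, 18, Lyra, Delta, 19), (Hal, 18, Lyra, Gamma, 13), (Hal, 18, Lyra, Omega, 6), (Hal, 35, Orion, Atlas, 8), (Hal, 35, Orion, Delta, 19), (Hal, 35, Orion, Gamma, 13), (Hal, 35, Orion, Omega, 6), (Hal, 8, Zephyr, Atlas, 8), (Hal, 8, Zephyr, Delta, 19), (Hal, 8, Zephyr, Gamma, 13), (Hal, 8, Zephyr, Omega, 6), (Ivy, 1, Argo, Beta, 14), (Ivy, 18, Argo, Beta, 14), (Ivy, 31, Echo, Beta, 14), (Ivy, 35, Omega, Beta, 14)}
π[mid, aid]: project onto (mid, aid) → {(13, 18), (13, 35), (13, 8), (14, 1), (14, 18), (14, 31), (14, 35), (19, 18), (19, 35), (19, 8), (6, 18), (6, 35), (6, 8), (8, 18), (8, 35), (8, 8)}
Selection aid < 35: {(13, 18), (13, 8), (14, 1), (14, 18), (14, 31), (19, 18), (19, 8), (6, 18), (6, 8), (8, 18), (8, 8)}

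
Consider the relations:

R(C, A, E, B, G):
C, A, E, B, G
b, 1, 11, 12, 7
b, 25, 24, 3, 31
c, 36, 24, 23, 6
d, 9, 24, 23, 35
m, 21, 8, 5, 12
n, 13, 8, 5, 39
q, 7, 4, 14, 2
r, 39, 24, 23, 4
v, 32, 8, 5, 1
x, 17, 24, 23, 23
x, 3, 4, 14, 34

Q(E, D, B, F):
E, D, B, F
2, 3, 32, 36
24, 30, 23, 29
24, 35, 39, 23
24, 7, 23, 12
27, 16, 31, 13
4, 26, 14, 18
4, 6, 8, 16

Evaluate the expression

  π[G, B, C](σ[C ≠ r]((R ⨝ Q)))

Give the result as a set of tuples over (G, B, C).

{(2, 14, q), (23, 23, x), (34, 14, x), (35, 23, d), (6, 23, c)}

Natural join on E, B: {(c, 36, 24, 23, 6, 30, 29), (c, 36, 24, 23, 6, 7, 12), (d, 9, 24, 23, 35, 30, 29), (d, 9, 24, 23, 35, 7, 12), (q, 7, 4, 14, 2, 26, 18), (r, 39, 24, 23, 4, 30, 29), (r, 39, 24, 23, 4, 7, 12), (x, 17, 24, 23, 23, 30, 29), (x, 17, 24, 23, 23, 7, 12), (x, 3, 4, 14, 34, 26, 18)}
Apply σ_{C ≠ r}; surviving tuples: {(c, 36, 24, 23, 6, 30, 29), (c, 36, 24, 23, 6, 7, 12), (d, 9, 24, 23, 35, 30, 29), (d, 9, 24, 23, 35, 7, 12), (q, 7, 4, 14, 2, 26, 18), (x, 17, 24, 23, 23, 30, 29), (x, 17, 24, 23, 23, 7, 12), (x, 3, 4, 14, 34, 26, 18)}
π_{G, B, C} gives {(2, 14, q), (23, 23, x), (34, 14, x), (35, 23, d), (6, 23, c)} (3 duplicate(s) eliminated).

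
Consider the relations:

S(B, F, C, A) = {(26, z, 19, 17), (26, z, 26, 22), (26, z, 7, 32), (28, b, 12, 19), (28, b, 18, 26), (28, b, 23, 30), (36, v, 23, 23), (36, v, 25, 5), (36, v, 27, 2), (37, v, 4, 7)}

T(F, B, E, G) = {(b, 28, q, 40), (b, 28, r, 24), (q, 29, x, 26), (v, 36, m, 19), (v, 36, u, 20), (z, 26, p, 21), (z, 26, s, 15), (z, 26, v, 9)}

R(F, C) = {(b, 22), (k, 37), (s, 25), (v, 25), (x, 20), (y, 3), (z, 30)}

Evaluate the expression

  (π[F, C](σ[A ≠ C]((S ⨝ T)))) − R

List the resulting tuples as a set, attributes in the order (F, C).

{(b, 12), (b, 18), (b, 23), (v, 27), (z, 19), (z, 26), (z, 7)}

S ⋈ T (natural join on B, F): {(26, z, 19, 17, p, 21), (26, z, 19, 17, s, 15), (26, z, 19, 17, v, 9), (26, z, 26, 22, p, 21), (26, z, 26, 22, s, 15), (26, z, 26, 22, v, 9), (26, z, 7, 32, p, 21), (26, z, 7, 32, s, 15), (26, z, 7, 32, v, 9), (28, b, 12, 19, q, 40), (28, b, 12, 19, r, 24), (28, b, 18, 26, q, 40), (28, b, 18, 26, r, 24), (28, b, 23, 30, q, 40), (28, b, 23, 30, r, 24), (36, v, 23, 23, m, 19), (36, v, 23, 23, u, 20), (36, v, 25, 5, m, 19), (36, v, 25, 5, u, 20), (36, v, 27, 2, m, 19), (36, v, 27, 2, u, 20)}
Filtering on A ≠ C leaves {(26, z, 19, 17, p, 21), (26, z, 19, 17, s, 15), (26, z, 19, 17, v, 9), (26, z, 26, 22, p, 21), (26, z, 26, 22, s, 15), (26, z, 26, 22, v, 9), (26, z, 7, 32, p, 21), (26, z, 7, 32, s, 15), (26, z, 7, 32, v, 9), (28, b, 12, 19, q, 40), (28, b, 12, 19, r, 24), (28, b, 18, 26, q, 40), (28, b, 18, 26, r, 24), (28, b, 23, 30, q, 40), (28, b, 23, 30, r, 24), (36, v, 25, 5, m, 19), (36, v, 25, 5, u, 20), (36, v, 27, 2, m, 19), (36, v, 27, 2, u, 20)}.
Keep only column(s) F, C (11 duplicate(s) eliminated): {(b, 12), (b, 18), (b, 23), (v, 25), (v, 27), (z, 19), (z, 26), (z, 7)}
Difference: {(b, 12), (b, 18), (b, 23), (v, 25), (v, 27), (z, 19), (z, 26), (z, 7)} with {(b, 22), (k, 37), (s, 25), (v, 25), (x, 20), (y, 3), (z, 30)} → {(b, 12), (b, 18), (b, 23), (v, 27), (z, 19), (z, 26), (z, 7)}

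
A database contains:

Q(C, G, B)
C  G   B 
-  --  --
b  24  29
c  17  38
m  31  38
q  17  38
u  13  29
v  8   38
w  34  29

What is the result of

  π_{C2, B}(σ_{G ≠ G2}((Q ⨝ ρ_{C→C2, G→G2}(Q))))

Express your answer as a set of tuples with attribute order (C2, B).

ρ[C→C2, G→G2]: schema becomes (C2, G2, B); tuples unchanged.
Joining Q and ρ_{C→C2, G→G2}(Q) on B yields {(b, 24, 29, b, 24), (b, 24, 29, u, 13), (b, 24, 29, w, 34), (c, 17, 38, c, 17), (c, 17, 38, m, 31), (c, 17, 38, q, 17), (c, 17, 38, v, 8), (m, 31, 38, c, 17), (m, 31, 38, m, 31), (m, 31, 38, q, 17), (m, 31, 38, v, 8), (q, 17, 38, c, 17), (q, 17, 38, m, 31), (q, 17, 38, q, 17), (q, 17, 38, v, 8), (u, 13, 29, b, 24), (u, 13, 29, u, 13), (u, 13, 29, w, 34), (v, 8, 38, c, 17), (v, 8, 38, m, 31), (v, 8, 38, q, 17), (v, 8, 38, v, 8), (w, 34, 29, b, 24), (w, 34, 29, u, 13), (w, 34, 29, w, 34)}.
Filtering on G ≠ G2 leaves {(b, 24, 29, u, 13), (b, 24, 29, w, 34), (c, 17, 38, m, 31), (c, 17, 38, v, 8), (m, 31, 38, c, 17), (m, 31, 38, q, 17), (m, 31, 38, v, 8), (q, 17, 38, m, 31), (q, 17, 38, v, 8), (u, 13, 29, b, 24), (u, 13, 29, w, 34), (v, 8, 38, c, 17), (v, 8, 38, m, 31), (v, 8, 38, q, 17), (w, 34, 29, b, 24), (w, 34, 29, u, 13)}.
Projecting to C2, B (9 duplicate(s) eliminated): {(b, 29), (c, 38), (m, 38), (q, 38), (u, 29), (v, 38), (w, 29)}

{(b, 29), (c, 38), (m, 38), (q, 38), (u, 29), (v, 38), (w, 29)}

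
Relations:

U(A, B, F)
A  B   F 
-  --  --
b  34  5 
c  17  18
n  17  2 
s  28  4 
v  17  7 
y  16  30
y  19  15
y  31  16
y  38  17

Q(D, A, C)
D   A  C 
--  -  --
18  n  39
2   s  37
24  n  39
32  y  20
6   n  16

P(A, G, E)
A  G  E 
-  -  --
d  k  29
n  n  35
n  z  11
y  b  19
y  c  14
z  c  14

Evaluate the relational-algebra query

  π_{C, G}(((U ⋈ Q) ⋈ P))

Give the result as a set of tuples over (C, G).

Natural join on A: {(n, 17, 2, 18, 39), (n, 17, 2, 24, 39), (n, 17, 2, 6, 16), (s, 28, 4, 2, 37), (y, 16, 30, 32, 20), (y, 19, 15, 32, 20), (y, 31, 16, 32, 20), (y, 38, 17, 32, 20)}
Natural join on A: {(n, 17, 2, 18, 39, n, 35), (n, 17, 2, 18, 39, z, 11), (n, 17, 2, 24, 39, n, 35), (n, 17, 2, 24, 39, z, 11), (n, 17, 2, 6, 16, n, 35), (n, 17, 2, 6, 16, z, 11), (y, 16, 30, 32, 20, b, 19), (y, 16, 30, 32, 20, c, 14), (y, 19, 15, 32, 20, b, 19), (y, 19, 15, 32, 20, c, 14), (y, 31, 16, 32, 20, b, 19), (y, 31, 16, 32, 20, c, 14), (y, 38, 17, 32, 20, b, 19), (y, 38, 17, 32, 20, c, 14)}
π[C, G]: project onto (C, G) (8 duplicate(s) eliminated) → {(16, n), (16, z), (20, b), (20, c), (39, n), (39, z)}

{(16, n), (16, z), (20, b), (20, c), (39, n), (39, z)}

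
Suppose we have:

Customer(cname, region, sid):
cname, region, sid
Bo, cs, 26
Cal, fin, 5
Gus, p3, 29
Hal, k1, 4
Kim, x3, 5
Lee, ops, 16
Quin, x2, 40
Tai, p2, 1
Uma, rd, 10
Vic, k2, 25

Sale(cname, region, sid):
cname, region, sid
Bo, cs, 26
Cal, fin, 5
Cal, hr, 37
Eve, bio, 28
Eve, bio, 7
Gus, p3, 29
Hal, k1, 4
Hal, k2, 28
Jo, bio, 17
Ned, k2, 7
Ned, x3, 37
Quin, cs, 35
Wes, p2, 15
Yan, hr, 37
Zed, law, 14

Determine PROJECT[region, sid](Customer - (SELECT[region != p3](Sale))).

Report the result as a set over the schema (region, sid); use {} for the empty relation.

Filtering on region != p3 leaves {(Bo, cs, 26), (Cal, fin, 5), (Cal, hr, 37), (Eve, bio, 28), (Eve, bio, 7), (Hal, k1, 4), (Hal, k2, 28), (Jo, bio, 17), (Ned, k2, 7), (Ned, x3, 37), (Quin, cs, 35), (Wes, p2, 15), (Yan, hr, 37), (Zed, law, 14)}.
Set difference of the two operands is {(Gus, p3, 29), (Kim, x3, 5), (Lee, ops, 16), (Quin, x2, 40), (Tai, p2, 1), (Uma, rd, 10), (Vic, k2, 25)}.
π_{region, sid} gives {(k2, 25), (ops, 16), (p2, 1), (p3, 29), (rd, 10), (x2, 40), (x3, 5)}.

{(k2, 25), (ops, 16), (p2, 1), (p3, 29), (rd, 10), (x2, 40), (x3, 5)}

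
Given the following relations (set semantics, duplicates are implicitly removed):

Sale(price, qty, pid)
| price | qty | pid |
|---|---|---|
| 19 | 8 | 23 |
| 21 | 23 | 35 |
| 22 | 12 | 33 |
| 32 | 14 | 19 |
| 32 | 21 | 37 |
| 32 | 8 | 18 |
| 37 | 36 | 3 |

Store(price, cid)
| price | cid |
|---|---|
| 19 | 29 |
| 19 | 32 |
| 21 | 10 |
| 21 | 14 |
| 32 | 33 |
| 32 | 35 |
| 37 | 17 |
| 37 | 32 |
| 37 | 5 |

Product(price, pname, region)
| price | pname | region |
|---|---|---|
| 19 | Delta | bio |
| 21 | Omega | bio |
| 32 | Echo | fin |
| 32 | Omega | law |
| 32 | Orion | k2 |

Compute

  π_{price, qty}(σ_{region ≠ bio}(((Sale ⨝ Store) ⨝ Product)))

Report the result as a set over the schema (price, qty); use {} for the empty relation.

{(32, 14), (32, 21), (32, 8)}

Joining Sale and Store on price yields {(19, 8, 23, 29), (19, 8, 23, 32), (21, 23, 35, 10), (21, 23, 35, 14), (32, 14, 19, 33), (32, 14, 19, 35), (32, 21, 37, 33), (32, 21, 37, 35), (32, 8, 18, 33), (32, 8, 18, 35), (37, 36, 3, 17), (37, 36, 3, 32), (37, 36, 3, 5)}.
Joining (Sale ⨝ Store) and Product on price yields {(19, 8, 23, 29, Delta, bio), (19, 8, 23, 32, Delta, bio), (21, 23, 35, 10, Omega, bio), (21, 23, 35, 14, Omega, bio), (32, 14, 19, 33, Echo, fin), (32, 14, 19, 33, Omega, law), (32, 14, 19, 33, Orion, k2), (32, 14, 19, 35, Echo, fin), (32, 14, 19, 35, Omega, law), (32, 14, 19, 35, Orion, k2), (32, 21, 37, 33, Echo, fin), (32, 21, 37, 33, Omega, law), (32, 21, 37, 33, Orion, k2), (32, 21, 37, 35, Echo, fin), (32, 21, 37, 35, Omega, law), (32, 21, 37, 35, Orion, k2), (32, 8, 18, 33, Echo, fin), (32, 8, 18, 33, Omega, law), (32, 8, 18, 33, Orion, k2), (32, 8, 18, 35, Echo, fin), (32, 8, 18, 35, Omega, law), (32, 8, 18, 35, Orion, k2)}.
σ[region ≠ bio]: keep tuples satisfying region ≠ bio → {(32, 14, 19, 33, Echo, fin), (32, 14, 19, 33, Omega, law), (32, 14, 19, 33, Orion, k2), (32, 14, 19, 35, Echo, fin), (32, 14, 19, 35, Omega, law), (32, 14, 19, 35, Orion, k2), (32, 21, 37, 33, Echo, fin), (32, 21, 37, 33, Omega, law), (32, 21, 37, 33, Orion, k2), (32, 21, 37, 35, Echo, fin), (32, 21, 37, 35, Omega, law), (32, 21, 37, 35, Orion, k2), (32, 8, 18, 33, Echo, fin), (32, 8, 18, 33, Omega, law), (32, 8, 18, 33, Orion, k2), (32, 8, 18, 35, Echo, fin), (32, 8, 18, 35, Omega, law), (32, 8, 18, 35, Orion, k2)}
π[price, qty]: project onto (price, qty) (15 duplicate(s) eliminated) → {(32, 14), (32, 21), (32, 8)}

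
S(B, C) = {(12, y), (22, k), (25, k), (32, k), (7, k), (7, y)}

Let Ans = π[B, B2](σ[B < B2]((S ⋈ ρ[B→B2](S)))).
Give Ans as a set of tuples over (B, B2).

{(22, 25), (22, 32), (25, 32), (7, 12), (7, 22), (7, 25), (7, 32)}

ρ[B→B2]: schema becomes (B2, C); tuples unchanged.
S ⋈ ρ[B→B2](S) (natural join on C): {(12, y, 12), (12, y, 7), (22, k, 22), (22, k, 25), (22, k, 32), (22, k, 7), (25, k, 22), (25, k, 25), (25, k, 32), (25, k, 7), (32, k, 22), (32, k, 25), (32, k, 32), (32, k, 7), (7, k, 22), (7, k, 25), (7, k, 32), (7, k, 7), (7, y, 12), (7, y, 7)}
Filtering on B < B2 leaves {(22, k, 25), (22, k, 32), (25, k, 32), (7, k, 22), (7, k, 25), (7, k, 32), (7, y, 12)}.
π[B, B2]: project onto (B, B2) → {(22, 25), (22, 32), (25, 32), (7, 12), (7, 22), (7, 25), (7, 32)}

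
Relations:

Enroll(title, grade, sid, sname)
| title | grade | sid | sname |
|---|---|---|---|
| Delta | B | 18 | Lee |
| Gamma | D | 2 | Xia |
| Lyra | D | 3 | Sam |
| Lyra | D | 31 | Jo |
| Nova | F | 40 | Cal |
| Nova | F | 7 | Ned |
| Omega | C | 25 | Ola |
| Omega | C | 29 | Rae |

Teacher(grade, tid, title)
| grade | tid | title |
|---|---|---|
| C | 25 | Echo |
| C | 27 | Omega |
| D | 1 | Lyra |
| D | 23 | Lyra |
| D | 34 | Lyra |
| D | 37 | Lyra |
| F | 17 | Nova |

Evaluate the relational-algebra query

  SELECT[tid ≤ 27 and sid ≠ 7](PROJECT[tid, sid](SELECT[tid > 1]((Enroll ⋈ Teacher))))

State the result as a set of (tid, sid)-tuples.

{(17, 40), (23, 3), (23, 31), (27, 25), (27, 29)}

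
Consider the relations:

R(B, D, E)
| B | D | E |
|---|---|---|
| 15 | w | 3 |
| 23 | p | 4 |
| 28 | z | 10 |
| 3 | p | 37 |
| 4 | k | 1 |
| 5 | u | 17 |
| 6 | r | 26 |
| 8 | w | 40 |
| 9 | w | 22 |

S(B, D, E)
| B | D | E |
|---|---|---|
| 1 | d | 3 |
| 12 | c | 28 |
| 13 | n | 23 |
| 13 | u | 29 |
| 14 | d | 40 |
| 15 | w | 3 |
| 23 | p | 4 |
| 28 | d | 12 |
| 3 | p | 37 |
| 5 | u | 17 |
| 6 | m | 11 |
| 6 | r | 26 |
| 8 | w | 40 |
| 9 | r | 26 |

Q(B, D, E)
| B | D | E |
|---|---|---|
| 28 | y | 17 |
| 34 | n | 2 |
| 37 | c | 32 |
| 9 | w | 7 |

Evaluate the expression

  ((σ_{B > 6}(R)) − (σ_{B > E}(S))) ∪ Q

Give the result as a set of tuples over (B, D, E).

{(28, y, 17), (28, z, 10), (34, n, 2), (37, c, 32), (8, w, 40), (9, w, 22), (9, w, 7)}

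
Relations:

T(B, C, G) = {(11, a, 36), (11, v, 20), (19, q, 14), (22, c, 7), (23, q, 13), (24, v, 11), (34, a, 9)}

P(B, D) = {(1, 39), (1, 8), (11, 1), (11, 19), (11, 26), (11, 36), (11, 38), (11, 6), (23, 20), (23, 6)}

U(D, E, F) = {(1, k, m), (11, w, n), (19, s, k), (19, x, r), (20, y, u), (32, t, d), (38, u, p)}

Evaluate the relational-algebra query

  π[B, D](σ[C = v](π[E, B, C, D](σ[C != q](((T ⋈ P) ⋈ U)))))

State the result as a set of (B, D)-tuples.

{(11, 1), (11, 19), (11, 38)}

Joining T and P on B yields {(11, a, 36, 1), (11, a, 36, 19), (11, a, 36, 26), (11, a, 36, 36), (11, a, 36, 38), (11, a, 36, 6), (11, v, 20, 1), (11, v, 20, 19), (11, v, 20, 26), (11, v, 20, 36), (11, v, 20, 38), (11, v, 20, 6), (23, q, 13, 20), (23, q, 13, 6)}.
Joining (T ⋈ P) and U on D yields {(11, a, 36, 1, k, m), (11, a, 36, 19, s, k), (11, a, 36, 19, x, r), (11, a, 36, 38, u, p), (11, v, 20, 1, k, m), (11, v, 20, 19, s, k), (11, v, 20, 19, x, r), (11, v, 20, 38, u, p), (23, q, 13, 20, y, u)}.
Apply σ_{C != q}; surviving tuples: {(11, a, 36, 1, k, m), (11, a, 36, 19, s, k), (11, a, 36, 19, x, r), (11, a, 36, 38, u, p), (11, v, 20, 1, k, m), (11, v, 20, 19, s, k), (11, v, 20, 19, x, r), (11, v, 20, 38, u, p)}
π[E, B, C, D]: project onto (E, B, C, D) → {(k, 11, a, 1), (k, 11, v, 1), (s, 11, a, 19), (s, 11, v, 19), (u, 11, a, 38), (u, 11, v, 38), (x, 11, a, 19), (x, 11, v, 19)}
Apply σ_{C = v}; surviving tuples: {(k, 11, v, 1), (s, 11, v, 19), (u, 11, v, 38), (x, 11, v, 19)}
π[B, D]: project onto (B, D) (1 duplicate(s) eliminated) → {(11, 1), (11, 19), (11, 38)}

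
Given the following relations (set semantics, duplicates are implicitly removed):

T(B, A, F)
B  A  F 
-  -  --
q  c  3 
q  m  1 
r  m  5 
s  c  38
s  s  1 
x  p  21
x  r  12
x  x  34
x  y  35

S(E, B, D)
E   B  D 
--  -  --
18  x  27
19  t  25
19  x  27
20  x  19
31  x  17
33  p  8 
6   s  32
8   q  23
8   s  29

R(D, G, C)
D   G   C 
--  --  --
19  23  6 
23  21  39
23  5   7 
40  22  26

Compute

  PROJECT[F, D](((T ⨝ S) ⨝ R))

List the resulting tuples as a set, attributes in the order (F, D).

{(1, 23), (12, 19), (21, 19), (3, 23), (34, 19), (35, 19)}

T ⋈ S (natural join on B): {(q, c, 3, 8, 23), (q, m, 1, 8, 23), (s, c, 38, 6, 32), (s, c, 38, 8, 29), (s, s, 1, 6, 32), (s, s, 1, 8, 29), (x, p, 21, 18, 27), (x, p, 21, 19, 27), (x, p, 21, 20, 19), (x, p, 21, 31, 17), (x, r, 12, 18, 27), (x, r, 12, 19, 27), (x, r, 12, 20, 19), (x, r, 12, 31, 17), (x, x, 34, 18, 27), (x, x, 34, 19, 27), (x, x, 34, 20, 19), (x, x, 34, 31, 17), (x, y, 35, 18, 27), (x, y, 35, 19, 27), (x, y, 35, 20, 19), (x, y, 35, 31, 17)}
(T ⨝ S) ⋈ R (natural join on D): {(q, c, 3, 8, 23, 21, 39), (q, c, 3, 8, 23, 5, 7), (q, m, 1, 8, 23, 21, 39), (q, m, 1, 8, 23, 5, 7), (x, p, 21, 20, 19, 23, 6), (x, r, 12, 20, 19, 23, 6), (x, x, 34, 20, 19, 23, 6), (x, y, 35, 20, 19, 23, 6)}
Projecting to F, D (2 duplicate(s) eliminated): {(1, 23), (12, 19), (21, 19), (3, 23), (34, 19), (35, 19)}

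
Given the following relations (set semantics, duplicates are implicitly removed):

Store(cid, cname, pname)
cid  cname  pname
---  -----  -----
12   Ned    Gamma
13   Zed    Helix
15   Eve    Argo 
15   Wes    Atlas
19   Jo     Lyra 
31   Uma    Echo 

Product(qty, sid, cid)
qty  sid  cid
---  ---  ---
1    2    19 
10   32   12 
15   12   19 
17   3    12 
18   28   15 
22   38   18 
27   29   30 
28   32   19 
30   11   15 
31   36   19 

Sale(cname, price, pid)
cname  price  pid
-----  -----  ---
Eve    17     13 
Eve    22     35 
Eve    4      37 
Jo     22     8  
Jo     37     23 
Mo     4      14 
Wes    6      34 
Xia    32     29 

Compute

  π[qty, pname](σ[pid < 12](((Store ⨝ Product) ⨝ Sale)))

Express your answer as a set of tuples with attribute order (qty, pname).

Store ⋈ Product (natural join on cid): {(12, Ned, Gamma, 10, 32), (12, Ned, Gamma, 17, 3), (15, Eve, Argo, 18, 28), (15, Eve, Argo, 30, 11), (15, Wes, Atlas, 18, 28), (15, Wes, Atlas, 30, 11), (19, Jo, Lyra, 1, 2), (19, Jo, Lyra, 15, 12), (19, Jo, Lyra, 28, 32), (19, Jo, Lyra, 31, 36)}
(Store ⨝ Product) ⋈ Sale (natural join on cname): {(15, Eve, Argo, 18, 28, 17, 13), (15, Eve, Argo, 18, 28, 22, 35), (15, Eve, Argo, 18, 28, 4, 37), (15, Eve, Argo, 30, 11, 17, 13), (15, Eve, Argo, 30, 11, 22, 35), (15, Eve, Argo, 30, 11, 4, 37), (15, Wes, Atlas, 18, 28, 6, 34), (15, Wes, Atlas, 30, 11, 6, 34), (19, Jo, Lyra, 1, 2, 22, 8), (19, Jo, Lyra, 1, 2, 37, 23), (19, Jo, Lyra, 15, 12, 22, 8), (19, Jo, Lyra, 15, 12, 37, 23), (19, Jo, Lyra, 28, 32, 22, 8), (19, Jo, Lyra, 28, 32, 37, 23), (19, Jo, Lyra, 31, 36, 22, 8), (19, Jo, Lyra, 31, 36, 37, 23)}
σ[pid < 12]: keep tuples satisfying pid < 12 → {(19, Jo, Lyra, 1, 2, 22, 8), (19, Jo, Lyra, 15, 12, 22, 8), (19, Jo, Lyra, 28, 32, 22, 8), (19, Jo, Lyra, 31, 36, 22, 8)}
Projecting to qty, pname: {(1, Lyra), (15, Lyra), (28, Lyra), (31, Lyra)}

{(1, Lyra), (15, Lyra), (28, Lyra), (31, Lyra)}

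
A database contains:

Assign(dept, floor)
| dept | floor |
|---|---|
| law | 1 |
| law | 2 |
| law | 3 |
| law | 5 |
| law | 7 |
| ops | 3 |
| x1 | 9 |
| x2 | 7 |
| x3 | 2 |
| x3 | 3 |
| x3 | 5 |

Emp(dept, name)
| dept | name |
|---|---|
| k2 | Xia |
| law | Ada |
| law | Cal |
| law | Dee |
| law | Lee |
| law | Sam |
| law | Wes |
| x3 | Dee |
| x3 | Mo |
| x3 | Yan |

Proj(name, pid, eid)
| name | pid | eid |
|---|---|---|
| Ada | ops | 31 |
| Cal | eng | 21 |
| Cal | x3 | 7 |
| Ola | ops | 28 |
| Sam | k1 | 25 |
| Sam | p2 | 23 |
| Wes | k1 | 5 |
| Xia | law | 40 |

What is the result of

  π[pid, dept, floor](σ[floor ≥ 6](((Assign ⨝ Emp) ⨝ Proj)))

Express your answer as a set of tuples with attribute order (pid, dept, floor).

Assign ⋈ Emp (natural join on dept): {(law, 1, Ada), (law, 1, Cal), (law, 1, Dee), (law, 1, Lee), (law, 1, Sam), (law, 1, Wes), (law, 2, Ada), (law, 2, Cal), (law, 2, Dee), (law, 2, Lee), (law, 2, Sam), (law, 2, Wes), (law, 3, Ada), (law, 3, Cal), (law, 3, Dee), (law, 3, Lee), (law, 3, Sam), (law, 3, Wes), (law, 5, Ada), (law, 5, Cal), (law, 5, Dee), (law, 5, Lee), (law, 5, Sam), (law, 5, Wes), (law, 7, Ada), (law, 7, Cal), (law, 7, Dee), (law, 7, Lee), (law, 7, Sam), (law, 7, Wes), (x3, 2, Dee), (x3, 2, Mo), (x3, 2, Yan), (x3, 3, Dee), (x3, 3, Mo), (x3, 3, Yan), (x3, 5, Dee), (x3, 5, Mo), (x3, 5, Yan)}
(Assign ⨝ Emp) ⋈ Proj (natural join on name): {(law, 1, Ada, ops, 31), (law, 1, Cal, eng, 21), (law, 1, Cal, x3, 7), (law, 1, Sam, k1, 25), (law, 1, Sam, p2, 23), (law, 1, Wes, k1, 5), (law, 2, Ada, ops, 31), (law, 2, Cal, eng, 21), (law, 2, Cal, x3, 7), (law, 2, Sam, k1, 25), (law, 2, Sam, p2, 23), (law, 2, Wes, k1, 5), (law, 3, Ada, ops, 31), (law, 3, Cal, eng, 21), (law, 3, Cal, x3, 7), (law, 3, Sam, k1, 25), (law, 3, Sam, p2, 23), (law, 3, Wes, k1, 5), (law, 5, Ada, ops, 31), (law, 5, Cal, eng, 21), (law, 5, Cal, x3, 7), (law, 5, Sam, k1, 25), (law, 5, Sam, p2, 23), (law, 5, Wes, k1, 5), (law, 7, Ada, ops, 31), (law, 7, Cal, eng, 21), (law, 7, Cal, x3, 7), (law, 7, Sam, k1, 25), (law, 7, Sam, p2, 23), (law, 7, Wes, k1, 5)}
Filtering on floor ≥ 6 leaves {(law, 7, Ada, ops, 31), (law, 7, Cal, eng, 21), (law, 7, Cal, x3, 7), (law, 7, Sam, k1, 25), (law, 7, Sam, p2, 23), (law, 7, Wes, k1, 5)}.
Keep only column(s) pid, dept, floor (1 duplicate(s) eliminated): {(eng, law, 7), (k1, law, 7), (ops, law, 7), (p2, law, 7), (x3, law, 7)}

{(eng, law, 7), (k1, law, 7), (ops, law, 7), (p2, law, 7), (x3, law, 7)}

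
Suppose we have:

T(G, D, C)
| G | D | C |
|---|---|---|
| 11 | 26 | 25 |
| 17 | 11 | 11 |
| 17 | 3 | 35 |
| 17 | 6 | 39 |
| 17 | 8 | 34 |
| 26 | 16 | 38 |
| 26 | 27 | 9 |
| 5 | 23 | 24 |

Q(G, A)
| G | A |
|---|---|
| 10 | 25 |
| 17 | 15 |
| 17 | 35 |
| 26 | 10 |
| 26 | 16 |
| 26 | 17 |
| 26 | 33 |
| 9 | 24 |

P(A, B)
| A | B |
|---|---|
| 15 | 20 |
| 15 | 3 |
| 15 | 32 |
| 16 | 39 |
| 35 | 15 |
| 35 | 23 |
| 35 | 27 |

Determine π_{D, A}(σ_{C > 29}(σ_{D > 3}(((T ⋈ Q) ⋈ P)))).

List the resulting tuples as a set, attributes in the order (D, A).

T ⋈ Q (natural join on G): {(17, 11, 11, 15), (17, 11, 11, 35), (17, 3, 35, 15), (17, 3, 35, 35), (17, 6, 39, 15), (17, 6, 39, 35), (17, 8, 34, 15), (17, 8, 34, 35), (26, 16, 38, 10), (26, 16, 38, 16), (26, 16, 38, 17), (26, 16, 38, 33), (26, 27, 9, 10), (26, 27, 9, 16), (26, 27, 9, 17), (26, 27, 9, 33)}
(T ⋈ Q) ⋈ P (natural join on A): {(17, 11, 11, 15, 20), (17, 11, 11, 15, 3), (17, 11, 11, 15, 32), (17, 11, 11, 35, 15), (17, 11, 11, 35, 23), (17, 11, 11, 35, 27), (17, 3, 35, 15, 20), (17, 3, 35, 15, 3), (17, 3, 35, 15, 32), (17, 3, 35, 35, 15), (17, 3, 35, 35, 23), (17, 3, 35, 35, 27), (17, 6, 39, 15, 20), (17, 6, 39, 15, 3), (17, 6, 39, 15, 32), (17, 6, 39, 35, 15), (17, 6, 39, 35, 23), (17, 6, 39, 35, 27), (17, 8, 34, 15, 20), (17, 8, 34, 15, 3), (17, 8, 34, 15, 32), (17, 8, 34, 35, 15), (17, 8, 34, 35, 23), (17, 8, 34, 35, 27), (26, 16, 38, 16, 39), (26, 27, 9, 16, 39)}
Selection D > 3: {(17, 11, 11, 15, 20), (17, 11, 11, 15, 3), (17, 11, 11, 15, 32), (17, 11, 11, 35, 15), (17, 11, 11, 35, 23), (17, 11, 11, 35, 27), (17, 6, 39, 15, 20), (17, 6, 39, 15, 3), (17, 6, 39, 15, 32), (17, 6, 39, 35, 15), (17, 6, 39, 35, 23), (17, 6, 39, 35, 27), (17, 8, 34, 15, 20), (17, 8, 34, 15, 3), (17, 8, 34, 15, 32), (17, 8, 34, 35, 15), (17, 8, 34, 35, 23), (17, 8, 34, 35, 27), (26, 16, 38, 16, 39), (26, 27, 9, 16, 39)}
Selection C > 29: {(17, 6, 39, 15, 20), (17, 6, 39, 15, 3), (17, 6, 39, 15, 32), (17, 6, 39, 35, 15), (17, 6, 39, 35, 23), (17, 6, 39, 35, 27), (17, 8, 34, 15, 20), (17, 8, 34, 15, 3), (17, 8, 34, 15, 32), (17, 8, 34, 35, 15), (17, 8, 34, 35, 23), (17, 8, 34, 35, 27), (26, 16, 38, 16, 39)}
Keep only column(s) D, A (8 duplicate(s) eliminated): {(16, 16), (6, 15), (6, 35), (8, 15), (8, 35)}

{(16, 16), (6, 15), (6, 35), (8, 15), (8, 35)}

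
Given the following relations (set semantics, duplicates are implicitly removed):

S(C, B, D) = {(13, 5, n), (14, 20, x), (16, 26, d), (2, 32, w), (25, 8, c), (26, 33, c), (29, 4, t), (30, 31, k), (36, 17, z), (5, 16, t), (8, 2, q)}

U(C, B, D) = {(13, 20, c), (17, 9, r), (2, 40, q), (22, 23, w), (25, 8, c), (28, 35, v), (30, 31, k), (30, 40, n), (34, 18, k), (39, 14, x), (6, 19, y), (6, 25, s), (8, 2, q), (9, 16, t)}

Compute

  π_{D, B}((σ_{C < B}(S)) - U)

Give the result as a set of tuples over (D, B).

{(c, 33), (d, 26), (t, 16), (w, 32), (x, 20)}

Apply σ_{C < B}; surviving tuples: {(14, 20, x), (16, 26, d), (2, 32, w), (26, 33, c), (30, 31, k), (5, 16, t)}
Taking the difference: {(14, 20, x), (16, 26, d), (2, 32, w), (26, 33, c), (5, 16, t)}
π[D, B]: project onto (D, B) → {(c, 33), (d, 26), (t, 16), (w, 32), (x, 20)}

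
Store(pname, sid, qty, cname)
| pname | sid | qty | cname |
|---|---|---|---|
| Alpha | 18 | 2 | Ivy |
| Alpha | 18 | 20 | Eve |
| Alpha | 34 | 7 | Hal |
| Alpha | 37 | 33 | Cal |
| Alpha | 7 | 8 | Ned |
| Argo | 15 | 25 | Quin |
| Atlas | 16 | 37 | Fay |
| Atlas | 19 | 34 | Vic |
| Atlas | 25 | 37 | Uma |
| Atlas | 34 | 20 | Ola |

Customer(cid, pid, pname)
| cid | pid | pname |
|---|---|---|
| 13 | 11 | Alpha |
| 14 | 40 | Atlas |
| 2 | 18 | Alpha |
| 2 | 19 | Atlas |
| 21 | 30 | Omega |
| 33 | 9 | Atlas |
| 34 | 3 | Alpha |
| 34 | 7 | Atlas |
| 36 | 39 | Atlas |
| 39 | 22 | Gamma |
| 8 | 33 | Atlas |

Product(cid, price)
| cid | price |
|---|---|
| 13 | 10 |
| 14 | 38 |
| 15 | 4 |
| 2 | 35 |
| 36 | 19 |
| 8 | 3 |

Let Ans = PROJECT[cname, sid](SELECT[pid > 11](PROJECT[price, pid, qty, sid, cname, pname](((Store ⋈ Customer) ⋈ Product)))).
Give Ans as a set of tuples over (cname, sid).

{(Cal, 37), (Eve, 18), (Fay, 16), (Hal, 34), (Ivy, 18), (Ned, 7), (Ola, 34), (Uma, 25), (Vic, 19)}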